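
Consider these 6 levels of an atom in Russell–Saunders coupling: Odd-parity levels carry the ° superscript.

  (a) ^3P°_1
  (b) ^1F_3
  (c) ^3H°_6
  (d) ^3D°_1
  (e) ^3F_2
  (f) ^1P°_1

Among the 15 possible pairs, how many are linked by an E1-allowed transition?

(a)–(b): forbidden (ΔS, ΔL, ΔJ).
(a)–(c): forbidden (parity, ΔL, ΔJ).
(a)–(d): forbidden (parity).
(a)–(e): forbidden (ΔL).
(a)–(f): forbidden (parity, ΔS).
(b)–(c): forbidden (ΔS, ΔL, ΔJ).
(b)–(d): forbidden (ΔS, ΔJ).
(b)–(e): forbidden (parity, ΔS).
(b)–(f): forbidden (ΔL, ΔJ).
(c)–(d): forbidden (parity, ΔL, ΔJ).
(c)–(e): forbidden (ΔL, ΔJ).
(c)–(f): forbidden (parity, ΔS, ΔL, ΔJ).
(d)–(e): allowed.
(d)–(f): forbidden (parity, ΔS).
(e)–(f): forbidden (ΔS, ΔL).
Allowed pairs: 1 of 15.

1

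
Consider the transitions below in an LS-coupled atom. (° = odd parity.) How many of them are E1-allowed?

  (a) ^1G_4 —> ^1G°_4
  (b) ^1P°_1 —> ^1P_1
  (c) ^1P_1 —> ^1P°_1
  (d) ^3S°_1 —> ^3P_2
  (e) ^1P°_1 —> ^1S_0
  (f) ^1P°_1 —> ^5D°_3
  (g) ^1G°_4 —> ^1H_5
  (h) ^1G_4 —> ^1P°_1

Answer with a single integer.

(a) allowed
(b) allowed
(c) allowed
(d) allowed
(e) allowed
(f) forbidden (parity, ΔS, ΔJ fail)
(g) allowed
(h) forbidden (ΔL, ΔJ fail)
Total allowed: 6 of 8.

6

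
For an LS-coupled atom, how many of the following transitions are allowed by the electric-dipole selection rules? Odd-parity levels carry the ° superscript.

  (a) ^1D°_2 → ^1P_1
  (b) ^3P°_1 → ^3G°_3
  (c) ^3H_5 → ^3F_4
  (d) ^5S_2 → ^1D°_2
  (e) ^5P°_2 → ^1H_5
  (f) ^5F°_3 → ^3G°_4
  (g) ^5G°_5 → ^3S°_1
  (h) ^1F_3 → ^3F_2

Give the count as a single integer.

(a) allowed
(b) forbidden (parity, ΔL, ΔJ fail)
(c) forbidden (parity, ΔL fail)
(d) forbidden (ΔS, ΔL fail)
(e) forbidden (ΔS, ΔL, ΔJ fail)
(f) forbidden (parity, ΔS fail)
(g) forbidden (parity, ΔS, ΔL, ΔJ fail)
(h) forbidden (parity, ΔS fail)
Total allowed: 1 of 8.

1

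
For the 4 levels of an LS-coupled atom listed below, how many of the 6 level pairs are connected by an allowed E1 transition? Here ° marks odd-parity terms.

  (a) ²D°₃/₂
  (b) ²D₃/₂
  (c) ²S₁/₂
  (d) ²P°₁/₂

3

(a)–(b): allowed.
(a)–(c): forbidden (ΔL).
(a)–(d): forbidden (parity).
(b)–(c): forbidden (parity, ΔL).
(b)–(d): allowed.
(c)–(d): allowed.
Allowed pairs: 3 of 6.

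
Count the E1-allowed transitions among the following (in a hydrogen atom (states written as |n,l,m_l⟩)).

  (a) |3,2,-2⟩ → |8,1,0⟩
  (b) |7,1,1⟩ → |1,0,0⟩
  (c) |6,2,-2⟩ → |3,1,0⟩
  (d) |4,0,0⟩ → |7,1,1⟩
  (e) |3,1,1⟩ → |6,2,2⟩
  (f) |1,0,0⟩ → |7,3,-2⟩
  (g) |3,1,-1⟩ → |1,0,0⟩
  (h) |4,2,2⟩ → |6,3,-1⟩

4

(a) forbidden — Δm_l = +2 (E1 requires Δm_l = 0, ±1)
(b) allowed
(c) forbidden — Δm_l = +2 (E1 requires Δm_l = 0, ±1)
(d) allowed
(e) allowed
(f) forbidden — Δl = +3 (E1 requires Δl = ±1); Δm_l = -2 (E1 requires Δm_l = 0, ±1)
(g) allowed
(h) forbidden — Δm_l = -3 (E1 requires Δm_l = 0, ±1)
Total allowed: 4 of 8.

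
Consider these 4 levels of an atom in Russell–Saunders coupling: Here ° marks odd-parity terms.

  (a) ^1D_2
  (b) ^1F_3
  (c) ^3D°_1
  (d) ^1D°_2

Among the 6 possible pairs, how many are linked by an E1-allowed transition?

(a)–(b): forbidden (parity).
(a)–(c): forbidden (ΔS).
(a)–(d): allowed.
(b)–(c): forbidden (ΔS, ΔJ).
(b)–(d): allowed.
(c)–(d): forbidden (parity, ΔS).
Allowed pairs: 2 of 6.

2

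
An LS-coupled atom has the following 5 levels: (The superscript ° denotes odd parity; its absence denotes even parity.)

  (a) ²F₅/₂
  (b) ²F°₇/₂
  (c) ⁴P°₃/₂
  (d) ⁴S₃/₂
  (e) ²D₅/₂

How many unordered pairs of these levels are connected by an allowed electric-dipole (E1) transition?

3

(a)–(b): allowed.
(a)–(c): forbidden (ΔS, ΔL).
(a)–(d): forbidden (parity, ΔS, ΔL).
(a)–(e): forbidden (parity).
(b)–(c): forbidden (parity, ΔS, ΔL, ΔJ).
(b)–(d): forbidden (ΔS, ΔL, ΔJ).
(b)–(e): allowed.
(c)–(d): allowed.
(c)–(e): forbidden (ΔS).
(d)–(e): forbidden (parity, ΔS, ΔL).
Allowed pairs: 3 of 10.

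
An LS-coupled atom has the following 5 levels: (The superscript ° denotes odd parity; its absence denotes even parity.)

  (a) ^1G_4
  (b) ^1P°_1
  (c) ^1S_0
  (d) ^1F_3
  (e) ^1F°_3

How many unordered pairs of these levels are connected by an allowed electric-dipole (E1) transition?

(a)–(b): forbidden (ΔL, ΔJ).
(a)–(c): forbidden (parity, ΔL, ΔJ).
(a)–(d): forbidden (parity).
(a)–(e): allowed.
(b)–(c): allowed.
(b)–(d): forbidden (ΔL, ΔJ).
(b)–(e): forbidden (parity, ΔL, ΔJ).
(c)–(d): forbidden (parity, ΔL, ΔJ).
(c)–(e): forbidden (ΔL, ΔJ).
(d)–(e): allowed.
Allowed pairs: 3 of 10.

3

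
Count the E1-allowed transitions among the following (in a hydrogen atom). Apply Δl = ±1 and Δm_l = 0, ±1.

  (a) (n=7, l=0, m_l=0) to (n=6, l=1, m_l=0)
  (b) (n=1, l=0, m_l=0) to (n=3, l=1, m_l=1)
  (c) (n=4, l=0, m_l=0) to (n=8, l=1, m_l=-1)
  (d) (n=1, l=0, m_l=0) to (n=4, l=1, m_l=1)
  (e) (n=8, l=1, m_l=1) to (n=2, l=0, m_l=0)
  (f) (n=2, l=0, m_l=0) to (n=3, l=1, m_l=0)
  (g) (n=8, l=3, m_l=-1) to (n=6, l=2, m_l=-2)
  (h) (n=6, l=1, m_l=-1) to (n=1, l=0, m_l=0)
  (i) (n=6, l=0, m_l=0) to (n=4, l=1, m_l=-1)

9

(a) allowed
(b) allowed
(c) allowed
(d) allowed
(e) allowed
(f) allowed
(g) allowed
(h) allowed
(i) allowed
Total allowed: 9 of 9.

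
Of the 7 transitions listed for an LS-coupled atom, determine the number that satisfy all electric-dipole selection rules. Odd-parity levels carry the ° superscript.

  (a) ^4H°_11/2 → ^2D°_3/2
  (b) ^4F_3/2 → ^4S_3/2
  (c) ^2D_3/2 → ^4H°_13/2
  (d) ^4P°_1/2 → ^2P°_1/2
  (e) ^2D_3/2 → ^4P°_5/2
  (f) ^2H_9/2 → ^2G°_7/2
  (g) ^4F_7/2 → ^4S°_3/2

1

(a) forbidden (parity, ΔS, ΔL, ΔJ fail)
(b) forbidden (parity, ΔL fail)
(c) forbidden (ΔS, ΔL, ΔJ fail)
(d) forbidden (parity, ΔS fail)
(e) forbidden (ΔS fails)
(f) allowed
(g) forbidden (ΔL, ΔJ fail)
Total allowed: 1 of 7.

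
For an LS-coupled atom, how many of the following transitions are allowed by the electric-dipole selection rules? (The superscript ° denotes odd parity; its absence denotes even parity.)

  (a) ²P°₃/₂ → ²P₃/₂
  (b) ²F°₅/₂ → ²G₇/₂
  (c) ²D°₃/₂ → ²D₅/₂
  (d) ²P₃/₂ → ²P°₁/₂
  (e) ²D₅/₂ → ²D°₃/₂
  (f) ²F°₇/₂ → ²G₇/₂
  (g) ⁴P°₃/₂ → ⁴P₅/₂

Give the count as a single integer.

7

(a) allowed
(b) allowed
(c) allowed
(d) allowed
(e) allowed
(f) allowed
(g) allowed
Total allowed: 7 of 7.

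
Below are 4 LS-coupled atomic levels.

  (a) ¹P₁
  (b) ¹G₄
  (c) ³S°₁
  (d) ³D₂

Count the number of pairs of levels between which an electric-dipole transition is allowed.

0

(a)–(b): forbidden (parity, ΔL, ΔJ).
(a)–(c): forbidden (ΔS).
(a)–(d): forbidden (parity, ΔS).
(b)–(c): forbidden (ΔS, ΔL, ΔJ).
(b)–(d): forbidden (parity, ΔS, ΔL, ΔJ).
(c)–(d): forbidden (ΔL).
Allowed pairs: 0 of 6.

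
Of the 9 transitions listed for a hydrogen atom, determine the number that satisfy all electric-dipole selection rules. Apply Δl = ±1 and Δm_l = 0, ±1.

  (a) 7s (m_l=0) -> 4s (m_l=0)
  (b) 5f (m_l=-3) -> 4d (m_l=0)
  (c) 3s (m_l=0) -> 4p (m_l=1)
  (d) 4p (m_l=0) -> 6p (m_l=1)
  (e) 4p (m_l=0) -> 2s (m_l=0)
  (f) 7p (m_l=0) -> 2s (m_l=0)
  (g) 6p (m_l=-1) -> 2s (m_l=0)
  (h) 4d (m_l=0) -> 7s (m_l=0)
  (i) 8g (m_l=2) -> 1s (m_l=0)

4

(a) forbidden — Δl = +0 (E1 requires Δl = ±1)
(b) forbidden — Δm_l = +3 (E1 requires Δm_l = 0, ±1)
(c) allowed
(d) forbidden — Δl = +0 (E1 requires Δl = ±1)
(e) allowed
(f) allowed
(g) allowed
(h) forbidden — Δl = -2 (E1 requires Δl = ±1)
(i) forbidden — Δl = -4 (E1 requires Δl = ±1); Δm_l = -2 (E1 requires Δm_l = 0, ±1)
Total allowed: 4 of 9.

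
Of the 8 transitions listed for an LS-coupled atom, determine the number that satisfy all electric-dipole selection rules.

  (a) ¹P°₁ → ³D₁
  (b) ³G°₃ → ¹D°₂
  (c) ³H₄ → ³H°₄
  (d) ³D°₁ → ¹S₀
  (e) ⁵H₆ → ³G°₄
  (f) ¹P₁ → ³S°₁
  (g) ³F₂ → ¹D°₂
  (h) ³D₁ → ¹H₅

(a) forbidden (ΔS fails)
(b) forbidden (parity, ΔS, ΔL fail)
(c) allowed
(d) forbidden (ΔS, ΔL fail)
(e) forbidden (ΔS, ΔJ fail)
(f) forbidden (ΔS fails)
(g) forbidden (ΔS fails)
(h) forbidden (parity, ΔS, ΔL, ΔJ fail)
Total allowed: 1 of 8.

1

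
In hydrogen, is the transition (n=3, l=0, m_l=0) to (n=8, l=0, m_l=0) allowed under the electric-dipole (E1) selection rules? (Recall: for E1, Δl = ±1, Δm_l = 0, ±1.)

forbidden

l: 0 → 0 (Δl = +0). Δl = ±1 fails.
m_l: 0 → 0 (Δm_l = +0). |Δm_l| ≤ 1 passes.
The transition is electric-dipole forbidden.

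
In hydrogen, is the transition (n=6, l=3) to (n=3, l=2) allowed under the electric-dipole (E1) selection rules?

l: 3 → 2 (Δl = -1). Δl = ±1 satisfied.
All E1 selection rules are satisfied.

allowed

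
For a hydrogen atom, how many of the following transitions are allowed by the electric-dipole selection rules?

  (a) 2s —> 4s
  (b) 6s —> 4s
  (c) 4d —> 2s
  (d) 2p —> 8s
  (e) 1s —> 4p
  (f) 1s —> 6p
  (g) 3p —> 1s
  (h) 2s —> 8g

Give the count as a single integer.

4

(a) forbidden — Δl = +0 (E1 requires Δl = ±1)
(b) forbidden — Δl = +0 (E1 requires Δl = ±1)
(c) forbidden — Δl = -2 (E1 requires Δl = ±1)
(d) allowed
(e) allowed
(f) allowed
(g) allowed
(h) forbidden — Δl = +4 (E1 requires Δl = ±1)
Total allowed: 4 of 8.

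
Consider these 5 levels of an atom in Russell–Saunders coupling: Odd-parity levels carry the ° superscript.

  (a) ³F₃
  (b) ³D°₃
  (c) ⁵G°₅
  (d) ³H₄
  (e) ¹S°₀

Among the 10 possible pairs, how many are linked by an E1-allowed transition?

(a)–(b): allowed.
(a)–(c): forbidden (ΔS, ΔJ).
(a)–(d): forbidden (parity, ΔL).
(a)–(e): forbidden (ΔS, ΔL, ΔJ).
(b)–(c): forbidden (parity, ΔS, ΔL, ΔJ).
(b)–(d): forbidden (ΔL).
(b)–(e): forbidden (parity, ΔS, ΔL, ΔJ).
(c)–(d): forbidden (ΔS).
(c)–(e): forbidden (parity, ΔS, ΔL, ΔJ).
(d)–(e): forbidden (ΔS, ΔL, ΔJ).
Allowed pairs: 1 of 10.

1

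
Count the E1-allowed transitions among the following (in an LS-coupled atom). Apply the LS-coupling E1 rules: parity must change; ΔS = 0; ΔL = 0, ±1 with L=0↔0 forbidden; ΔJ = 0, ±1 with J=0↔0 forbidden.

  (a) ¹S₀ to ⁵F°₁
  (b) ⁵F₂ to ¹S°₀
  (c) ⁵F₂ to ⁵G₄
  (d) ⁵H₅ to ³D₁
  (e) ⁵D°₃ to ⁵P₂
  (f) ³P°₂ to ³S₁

(a) forbidden (ΔS, ΔL fail)
(b) forbidden (ΔS, ΔL, ΔJ fail)
(c) forbidden (parity, ΔJ fail)
(d) forbidden (parity, ΔS, ΔL, ΔJ fail)
(e) allowed
(f) allowed
Total allowed: 2 of 6.

2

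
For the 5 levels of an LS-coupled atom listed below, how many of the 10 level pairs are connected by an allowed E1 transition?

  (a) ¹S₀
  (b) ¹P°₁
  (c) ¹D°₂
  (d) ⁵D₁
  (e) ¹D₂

(a)–(b): allowed.
(a)–(c): forbidden (ΔL, ΔJ).
(a)–(d): forbidden (parity, ΔS, ΔL).
(a)–(e): forbidden (parity, ΔL, ΔJ).
(b)–(c): forbidden (parity).
(b)–(d): forbidden (ΔS).
(b)–(e): allowed.
(c)–(d): forbidden (ΔS).
(c)–(e): allowed.
(d)–(e): forbidden (parity, ΔS).
Allowed pairs: 3 of 10.

3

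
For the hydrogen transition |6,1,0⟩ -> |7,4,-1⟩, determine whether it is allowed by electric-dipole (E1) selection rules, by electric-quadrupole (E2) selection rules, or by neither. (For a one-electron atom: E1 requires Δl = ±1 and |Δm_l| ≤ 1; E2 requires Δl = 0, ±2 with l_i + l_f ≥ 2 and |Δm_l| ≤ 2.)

neither

Δl = 4 − 1 = +3; l_i + l_f = 5.
Δm_l = -1.
E1 (Δl = ±1, |Δm_l| ≤ 1): not satisfied.
E2 (Δl = 0,±2, l_i+l_f ≥ 2, |Δm_l| ≤ 2): not satisfied.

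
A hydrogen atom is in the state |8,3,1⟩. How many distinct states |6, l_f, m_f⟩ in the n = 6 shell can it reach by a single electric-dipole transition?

E1 requires Δl = ±1, so l_f ∈ {2, 4}; with 0 ≤ l_f ≤ n_f−1 = 5, the allowed l_f values are {2, 4}.
For l_f = 2: m_f ∈ {m_i−1, m_i, m_i+1} ∩ [−2, 2] = {0, 1, 2} → 3 states.
For l_f = 4: m_f ∈ {m_i−1, m_i, m_i+1} ∩ [−4, 4] = {0, 1, 2} → 3 states.
Total: 6.

6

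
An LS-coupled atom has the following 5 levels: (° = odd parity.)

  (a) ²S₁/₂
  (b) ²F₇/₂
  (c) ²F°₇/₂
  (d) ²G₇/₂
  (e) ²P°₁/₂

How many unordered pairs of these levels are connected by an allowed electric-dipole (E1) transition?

(a)–(b): forbidden (parity, ΔL, ΔJ).
(a)–(c): forbidden (ΔL, ΔJ).
(a)–(d): forbidden (parity, ΔL, ΔJ).
(a)–(e): allowed.
(b)–(c): allowed.
(b)–(d): forbidden (parity).
(b)–(e): forbidden (ΔL, ΔJ).
(c)–(d): allowed.
(c)–(e): forbidden (parity, ΔL, ΔJ).
(d)–(e): forbidden (ΔL, ΔJ).
Allowed pairs: 3 of 10.

3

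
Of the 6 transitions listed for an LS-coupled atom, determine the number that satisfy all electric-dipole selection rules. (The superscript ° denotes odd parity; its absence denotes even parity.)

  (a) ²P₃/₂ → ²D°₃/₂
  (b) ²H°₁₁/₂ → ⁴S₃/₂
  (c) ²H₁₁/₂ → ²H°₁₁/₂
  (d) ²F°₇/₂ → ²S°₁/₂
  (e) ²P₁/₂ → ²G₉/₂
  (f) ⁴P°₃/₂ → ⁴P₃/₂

(a) allowed
(b) forbidden (ΔS, ΔL, ΔJ fail)
(c) allowed
(d) forbidden (parity, ΔL, ΔJ fail)
(e) forbidden (parity, ΔL, ΔJ fail)
(f) allowed
Total allowed: 3 of 6.

3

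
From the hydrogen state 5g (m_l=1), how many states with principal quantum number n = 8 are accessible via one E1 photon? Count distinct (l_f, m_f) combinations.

E1 requires Δl = ±1, so l_f ∈ {3, 5}; with 0 ≤ l_f ≤ n_f−1 = 7, the allowed l_f values are {3, 5}.
For l_f = 3: m_f ∈ {m_i−1, m_i, m_i+1} ∩ [−3, 3] = {0, 1, 2} → 3 states.
For l_f = 5: m_f ∈ {m_i−1, m_i, m_i+1} ∩ [−5, 5] = {0, 1, 2} → 3 states.
Total: 6.

6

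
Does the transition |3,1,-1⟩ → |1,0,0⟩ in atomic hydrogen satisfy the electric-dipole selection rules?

allowed

l: 1 → 0 (Δl = -1). Δl = ±1 ok.
m_l: -1 → 0 (Δm_l = +1). |Δm_l| ≤ 1 ok.
All E1 selection rules are satisfied.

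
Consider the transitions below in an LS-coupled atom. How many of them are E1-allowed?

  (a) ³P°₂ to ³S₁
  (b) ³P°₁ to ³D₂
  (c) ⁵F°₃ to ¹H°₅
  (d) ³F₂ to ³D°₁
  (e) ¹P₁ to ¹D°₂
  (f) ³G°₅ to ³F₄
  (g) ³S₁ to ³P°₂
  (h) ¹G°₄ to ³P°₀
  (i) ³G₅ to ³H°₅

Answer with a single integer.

(a) allowed
(b) allowed
(c) forbidden (parity, ΔS, ΔL, ΔJ fail)
(d) allowed
(e) allowed
(f) allowed
(g) allowed
(h) forbidden (parity, ΔS, ΔL, ΔJ fail)
(i) allowed
Total allowed: 7 of 9.

7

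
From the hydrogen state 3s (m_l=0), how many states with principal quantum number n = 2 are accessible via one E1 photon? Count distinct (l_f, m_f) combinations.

3

E1 requires Δl = ±1, so l_f ∈ {-1, 1}; with 0 ≤ l_f ≤ n_f−1 = 1, the allowed l_f values are {1}.
For l_f = 1: m_f ∈ {m_i−1, m_i, m_i+1} ∩ [−1, 1] = {-1, 0, 1} → 3 states.
Total: 3.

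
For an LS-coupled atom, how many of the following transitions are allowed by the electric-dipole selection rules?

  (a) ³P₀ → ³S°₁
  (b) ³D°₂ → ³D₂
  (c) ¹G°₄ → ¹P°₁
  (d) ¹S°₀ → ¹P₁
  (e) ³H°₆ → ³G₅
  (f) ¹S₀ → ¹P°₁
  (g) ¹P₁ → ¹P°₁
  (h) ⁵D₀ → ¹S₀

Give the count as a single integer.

(a) allowed
(b) allowed
(c) forbidden (parity, ΔL, ΔJ fail)
(d) allowed
(e) allowed
(f) allowed
(g) allowed
(h) forbidden (parity, ΔS, ΔL, ΔJ fail)
Total allowed: 6 of 8.

6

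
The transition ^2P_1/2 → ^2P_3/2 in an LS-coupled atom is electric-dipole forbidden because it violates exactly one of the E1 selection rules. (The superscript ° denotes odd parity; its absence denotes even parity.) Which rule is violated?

parity

Initial level: S=1/2, L=1, J=1/2, parity even. Final level: S=1/2, L=1, J=3/2, parity even.
Parity must change: even → even — violated.
ΔJ = 0, ±1 (not J=0↔0): J: 1/2 → 3/2, ΔJ = +1 — satisfied.
ΔS = 0: S: 1/2 → 1/2 — satisfied.
ΔL = 0, ±1 (not L=0↔0): L: 1 → 1, ΔL = +0 — satisfied.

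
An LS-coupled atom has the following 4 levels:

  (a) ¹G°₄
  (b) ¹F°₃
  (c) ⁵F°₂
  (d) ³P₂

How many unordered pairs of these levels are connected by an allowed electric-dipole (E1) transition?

0

(a)–(b): forbidden (parity).
(a)–(c): forbidden (parity, ΔS, ΔJ).
(a)–(d): forbidden (ΔS, ΔL, ΔJ).
(b)–(c): forbidden (parity, ΔS).
(b)–(d): forbidden (ΔS, ΔL).
(c)–(d): forbidden (ΔS, ΔL).
Allowed pairs: 0 of 6.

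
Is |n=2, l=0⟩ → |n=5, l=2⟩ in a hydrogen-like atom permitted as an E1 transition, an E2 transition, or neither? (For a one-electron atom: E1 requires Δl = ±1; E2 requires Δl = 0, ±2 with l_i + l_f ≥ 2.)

E2

Δl = 2 − 0 = +2; l_i + l_f = 2.
E1 (Δl = ±1): not satisfied.
E2 (Δl = 0,±2, l_i+l_f ≥ 2): satisfied.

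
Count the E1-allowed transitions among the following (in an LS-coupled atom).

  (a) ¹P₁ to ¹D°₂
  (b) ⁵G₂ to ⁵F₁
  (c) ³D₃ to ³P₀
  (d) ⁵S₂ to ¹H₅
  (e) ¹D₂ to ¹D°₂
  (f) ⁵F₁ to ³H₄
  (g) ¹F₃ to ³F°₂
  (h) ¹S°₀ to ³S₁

2

(a) allowed
(b) forbidden (parity fails)
(c) forbidden (parity, ΔJ fail)
(d) forbidden (parity, ΔS, ΔL, ΔJ fail)
(e) allowed
(f) forbidden (parity, ΔS, ΔL, ΔJ fail)
(g) forbidden (ΔS fails)
(h) forbidden (ΔS, ΔL fail)
Total allowed: 2 of 8.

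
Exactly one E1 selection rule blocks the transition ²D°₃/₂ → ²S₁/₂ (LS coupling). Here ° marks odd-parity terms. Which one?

the ΔL = 0, ±1 rule

Parity must change: odd → even — passes.
ΔS = 0: S: 1/2 → 1/2 — passes.
ΔL = 0, ±1 (not L=0↔0): L: 2 → 0, ΔL = -2 — fails.
ΔJ = 0, ±1 (not J=0↔0): J: 3/2 → 1/2, ΔJ = -1 — passes.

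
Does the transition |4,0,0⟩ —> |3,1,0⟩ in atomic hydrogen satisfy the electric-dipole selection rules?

allowed

Initial l = 0, final l = 1, so Δl = +1. E1 requires Δl = ±1: passes.
m_l: 0 → 0 (Δm_l = +0). |Δm_l| ≤ 1 passes.
All E1 selection rules are satisfied.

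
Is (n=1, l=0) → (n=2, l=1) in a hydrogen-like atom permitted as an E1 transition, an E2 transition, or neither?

E1

Δl = 1 − 0 = +1; l_i + l_f = 1.
E1 (Δl = ±1): satisfied.
E2 (Δl = 0,±2, l_i+l_f ≥ 2): not satisfied.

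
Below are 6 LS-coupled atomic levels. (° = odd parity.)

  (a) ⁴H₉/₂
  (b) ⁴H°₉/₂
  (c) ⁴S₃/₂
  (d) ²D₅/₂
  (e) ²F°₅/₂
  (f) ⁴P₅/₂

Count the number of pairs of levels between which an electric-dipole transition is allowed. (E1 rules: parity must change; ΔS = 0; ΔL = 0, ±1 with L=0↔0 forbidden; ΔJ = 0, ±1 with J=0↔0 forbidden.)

2

(a)–(b): allowed.
(a)–(c): forbidden (parity, ΔL, ΔJ).
(a)–(d): forbidden (parity, ΔS, ΔL, ΔJ).
(a)–(e): forbidden (ΔS, ΔL, ΔJ).
(a)–(f): forbidden (parity, ΔL, ΔJ).
(b)–(c): forbidden (ΔL, ΔJ).
(b)–(d): forbidden (ΔS, ΔL, ΔJ).
(b)–(e): forbidden (parity, ΔS, ΔL, ΔJ).
(b)–(f): forbidden (ΔL, ΔJ).
(c)–(d): forbidden (parity, ΔS, ΔL).
(c)–(e): forbidden (ΔS, ΔL).
(c)–(f): forbidden (parity).
(d)–(e): allowed.
(d)–(f): forbidden (parity, ΔS).
(e)–(f): forbidden (ΔS, ΔL).
Allowed pairs: 2 of 15.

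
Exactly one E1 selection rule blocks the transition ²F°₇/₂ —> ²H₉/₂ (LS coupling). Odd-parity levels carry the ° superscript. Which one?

Initial level: S=1/2, L=3, J=7/2, parity odd. Final level: S=1/2, L=5, J=9/2, parity even.
Parity must change: odd → even — satisfied.
ΔS = 0: S: 1/2 → 1/2 — satisfied.
ΔL = 0, ±1 (not L=0↔0): L: 3 → 5, ΔL = +2 — violated.
ΔJ = 0, ±1 (not J=0↔0): J: 7/2 → 9/2, ΔJ = +1 — satisfied.

the ΔL = 0, ±1 rule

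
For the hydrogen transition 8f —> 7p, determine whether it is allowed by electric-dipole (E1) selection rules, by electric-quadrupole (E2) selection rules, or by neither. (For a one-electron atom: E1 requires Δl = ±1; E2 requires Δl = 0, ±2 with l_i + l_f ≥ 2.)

Δl = 1 − 3 = -2; l_i + l_f = 4.
E1 (Δl = ±1): not satisfied.
E2 (Δl = 0,±2, l_i+l_f ≥ 2): satisfied.

E2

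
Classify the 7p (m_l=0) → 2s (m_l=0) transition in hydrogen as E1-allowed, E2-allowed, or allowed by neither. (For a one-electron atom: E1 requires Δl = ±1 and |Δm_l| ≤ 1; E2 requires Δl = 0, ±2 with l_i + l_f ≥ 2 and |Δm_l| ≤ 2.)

E1

Δl = 0 − 1 = -1; l_i + l_f = 1.
Δm_l = +0.
E1 (Δl = ±1, |Δm_l| ≤ 1): satisfied.
E2 (Δl = 0,±2, l_i+l_f ≥ 2, |Δm_l| ≤ 2): not satisfied.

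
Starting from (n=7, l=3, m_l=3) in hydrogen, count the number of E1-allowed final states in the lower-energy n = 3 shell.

1

E1 requires Δl = ±1, so l_f ∈ {2, 4}; with 0 ≤ l_f ≤ n_f−1 = 2, the allowed l_f values are {2}.
For l_f = 2: m_f ∈ {m_i−1, m_i, m_i+1} ∩ [−2, 2] = {2} → 1 state.
Total: 1.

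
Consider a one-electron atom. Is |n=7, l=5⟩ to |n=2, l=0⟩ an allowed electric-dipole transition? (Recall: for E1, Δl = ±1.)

l: 5 → 0 (Δl = -5). Δl = ±1 violated.
The transition is electric-dipole forbidden.

forbidden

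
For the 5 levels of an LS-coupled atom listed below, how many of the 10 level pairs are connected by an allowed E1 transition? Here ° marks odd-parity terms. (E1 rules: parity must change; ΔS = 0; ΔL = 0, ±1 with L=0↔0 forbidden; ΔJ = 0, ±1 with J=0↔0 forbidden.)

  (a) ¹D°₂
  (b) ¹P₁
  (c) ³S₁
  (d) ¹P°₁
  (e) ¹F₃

(a)–(b): allowed.
(a)–(c): forbidden (ΔS, ΔL).
(a)–(d): forbidden (parity).
(a)–(e): allowed.
(b)–(c): forbidden (parity, ΔS).
(b)–(d): allowed.
(b)–(e): forbidden (parity, ΔL, ΔJ).
(c)–(d): forbidden (ΔS).
(c)–(e): forbidden (parity, ΔS, ΔL, ΔJ).
(d)–(e): forbidden (ΔL, ΔJ).
Allowed pairs: 3 of 10.

3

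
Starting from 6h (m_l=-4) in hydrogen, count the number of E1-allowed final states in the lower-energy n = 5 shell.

E1 requires Δl = ±1, so l_f ∈ {4, 6}; with 0 ≤ l_f ≤ n_f−1 = 4, the allowed l_f values are {4}.
For l_f = 4: m_f ∈ {m_i−1, m_i, m_i+1} ∩ [−4, 4] = {-4, -3} → 2 states.
Total: 2.

2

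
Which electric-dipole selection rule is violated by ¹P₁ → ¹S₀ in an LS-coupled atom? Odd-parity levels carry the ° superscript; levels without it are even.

Parity must change: even → even — fails.
ΔS = 0: S: 0 → 0 — ok.
ΔL = 0, ±1 (not L=0↔0): L: 1 → 0, ΔL = -1 — ok.
ΔJ = 0, ±1 (not J=0↔0): J: 1 → 0, ΔJ = -1 — ok.

parity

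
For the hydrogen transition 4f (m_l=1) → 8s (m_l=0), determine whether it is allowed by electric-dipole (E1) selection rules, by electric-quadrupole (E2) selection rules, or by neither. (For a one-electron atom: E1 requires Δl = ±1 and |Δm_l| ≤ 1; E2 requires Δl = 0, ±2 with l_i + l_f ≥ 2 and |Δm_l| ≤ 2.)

Δl = 0 − 3 = -3; l_i + l_f = 3.
Δm_l = -1.
E1 (Δl = ±1, |Δm_l| ≤ 1): not satisfied.
E2 (Δl = 0,±2, l_i+l_f ≥ 2, |Δm_l| ≤ 2): not satisfied.

neither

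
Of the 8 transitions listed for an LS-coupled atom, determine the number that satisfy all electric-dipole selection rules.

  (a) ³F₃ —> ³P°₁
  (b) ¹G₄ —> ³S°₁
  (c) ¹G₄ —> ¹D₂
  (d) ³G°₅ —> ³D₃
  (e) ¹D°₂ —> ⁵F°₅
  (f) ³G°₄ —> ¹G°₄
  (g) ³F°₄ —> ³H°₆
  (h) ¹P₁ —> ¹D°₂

(a) forbidden (ΔL, ΔJ fail)
(b) forbidden (ΔS, ΔL, ΔJ fail)
(c) forbidden (parity, ΔL, ΔJ fail)
(d) forbidden (ΔL, ΔJ fail)
(e) forbidden (parity, ΔS, ΔJ fail)
(f) forbidden (parity, ΔS fail)
(g) forbidden (parity, ΔL, ΔJ fail)
(h) allowed
Total allowed: 1 of 8.

1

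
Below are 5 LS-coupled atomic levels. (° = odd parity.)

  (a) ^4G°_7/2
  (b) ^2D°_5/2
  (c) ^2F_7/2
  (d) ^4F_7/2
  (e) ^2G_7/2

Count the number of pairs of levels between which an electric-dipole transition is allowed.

(a)–(b): forbidden (parity, ΔS, ΔL).
(a)–(c): forbidden (ΔS).
(a)–(d): allowed.
(a)–(e): forbidden (ΔS).
(b)–(c): allowed.
(b)–(d): forbidden (ΔS).
(b)–(e): forbidden (ΔL).
(c)–(d): forbidden (parity, ΔS).
(c)–(e): forbidden (parity).
(d)–(e): forbidden (parity, ΔS).
Allowed pairs: 2 of 10.

2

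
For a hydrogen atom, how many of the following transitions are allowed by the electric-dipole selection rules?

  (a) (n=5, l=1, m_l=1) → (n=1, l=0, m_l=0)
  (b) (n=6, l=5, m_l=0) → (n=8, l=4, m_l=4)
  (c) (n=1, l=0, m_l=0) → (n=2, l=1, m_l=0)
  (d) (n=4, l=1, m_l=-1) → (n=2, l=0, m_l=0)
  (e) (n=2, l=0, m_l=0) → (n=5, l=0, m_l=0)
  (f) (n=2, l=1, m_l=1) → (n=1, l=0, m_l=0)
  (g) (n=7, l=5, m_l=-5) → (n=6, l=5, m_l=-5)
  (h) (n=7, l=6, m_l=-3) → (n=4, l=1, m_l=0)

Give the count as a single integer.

4

(a) allowed
(b) forbidden — Δm_l = +4 (E1 requires Δm_l = 0, ±1)
(c) allowed
(d) allowed
(e) forbidden — Δl = +0 (E1 requires Δl = ±1)
(f) allowed
(g) forbidden — Δl = +0 (E1 requires Δl = ±1)
(h) forbidden — Δl = -5 (E1 requires Δl = ±1); Δm_l = +3 (E1 requires Δm_l = 0, ±1)
Total allowed: 4 of 8.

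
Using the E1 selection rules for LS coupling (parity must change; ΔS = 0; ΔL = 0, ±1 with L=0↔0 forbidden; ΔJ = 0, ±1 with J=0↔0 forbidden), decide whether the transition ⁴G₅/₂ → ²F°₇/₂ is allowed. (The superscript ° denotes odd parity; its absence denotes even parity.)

forbidden

Parity must change: even → odd — ok.
ΔS = 0: S: 3/2 → 1/2 — fails.
ΔL = 0, ±1 (not L=0↔0): L: 4 → 3, ΔL = -1 — ok.
ΔJ = 0, ±1 (not J=0↔0): J: 5/2 → 7/2, ΔJ = +1 — ok.
Rule(s) violated: ΔS.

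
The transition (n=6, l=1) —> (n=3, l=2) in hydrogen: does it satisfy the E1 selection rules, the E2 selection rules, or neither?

Δl = 2 − 1 = +1; l_i + l_f = 3.
E1 (Δl = ±1): satisfied.
E2 (Δl = 0,±2, l_i+l_f ≥ 2): not satisfied.

E1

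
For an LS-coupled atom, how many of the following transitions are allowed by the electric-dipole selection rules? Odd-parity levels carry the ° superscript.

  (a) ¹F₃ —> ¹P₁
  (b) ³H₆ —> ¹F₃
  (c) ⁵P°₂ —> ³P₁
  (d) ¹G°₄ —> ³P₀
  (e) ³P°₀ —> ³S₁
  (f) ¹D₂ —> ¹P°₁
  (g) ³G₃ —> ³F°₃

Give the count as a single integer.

3

(a) forbidden (parity, ΔL, ΔJ fail)
(b) forbidden (parity, ΔS, ΔL, ΔJ fail)
(c) forbidden (ΔS fails)
(d) forbidden (ΔS, ΔL, ΔJ fail)
(e) allowed
(f) allowed
(g) allowed
Total allowed: 3 of 7.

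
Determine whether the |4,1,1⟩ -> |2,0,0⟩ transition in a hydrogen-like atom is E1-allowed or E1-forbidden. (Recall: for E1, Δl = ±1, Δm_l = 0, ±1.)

l: 1 → 0 (Δl = -1). Δl = ±1 ok.
m_l: 1 → 0 (Δm_l = -1). |Δm_l| ≤ 1 ok.
All E1 selection rules are satisfied.

allowed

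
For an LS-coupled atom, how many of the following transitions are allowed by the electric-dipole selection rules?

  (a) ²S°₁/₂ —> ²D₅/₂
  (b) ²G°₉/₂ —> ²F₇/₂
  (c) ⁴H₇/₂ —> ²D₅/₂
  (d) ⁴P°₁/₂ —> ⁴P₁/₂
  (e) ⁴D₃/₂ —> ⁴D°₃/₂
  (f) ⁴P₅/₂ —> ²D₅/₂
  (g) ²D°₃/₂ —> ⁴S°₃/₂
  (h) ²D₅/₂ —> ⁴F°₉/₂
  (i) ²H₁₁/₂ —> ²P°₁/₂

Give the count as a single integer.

3

(a) forbidden (ΔL, ΔJ fail)
(b) allowed
(c) forbidden (parity, ΔS, ΔL fail)
(d) allowed
(e) allowed
(f) forbidden (parity, ΔS fail)
(g) forbidden (parity, ΔS, ΔL fail)
(h) forbidden (ΔS, ΔJ fail)
(i) forbidden (ΔL, ΔJ fail)
Total allowed: 3 of 9.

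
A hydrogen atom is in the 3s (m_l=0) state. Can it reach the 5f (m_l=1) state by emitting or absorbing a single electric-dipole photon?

forbidden

Initial l = 0, final l = 3, so Δl = +3. E1 requires Δl = ±1: fails.
m_l: 0 → 1 (Δm_l = +1). |Δm_l| ≤ 1 passes.
The transition is electric-dipole forbidden.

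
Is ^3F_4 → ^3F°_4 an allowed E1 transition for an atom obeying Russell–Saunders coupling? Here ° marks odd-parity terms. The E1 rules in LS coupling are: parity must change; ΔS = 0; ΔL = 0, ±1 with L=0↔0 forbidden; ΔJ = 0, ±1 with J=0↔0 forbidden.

Initial level: S=1, L=3, J=4, parity even. Final level: S=1, L=3, J=4, parity odd.
Parity must change: even → odd — ok.
ΔS = 0: S: 1 → 1 — ok.
ΔL = 0, ±1 (not L=0↔0): L: 3 → 3, ΔL = +0 — ok.
ΔJ = 0, ±1 (not J=0↔0): J: 4 → 4, ΔJ = +0 — ok.
All four E1 rules are satisfied.

allowed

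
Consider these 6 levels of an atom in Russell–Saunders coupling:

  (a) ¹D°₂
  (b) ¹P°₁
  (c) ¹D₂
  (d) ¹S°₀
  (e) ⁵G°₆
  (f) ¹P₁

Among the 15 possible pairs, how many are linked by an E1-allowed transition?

(a)–(b): forbidden (parity).
(a)–(c): allowed.
(a)–(d): forbidden (parity, ΔL, ΔJ).
(a)–(e): forbidden (parity, ΔS, ΔL, ΔJ).
(a)–(f): allowed.
(b)–(c): allowed.
(b)–(d): forbidden (parity).
(b)–(e): forbidden (parity, ΔS, ΔL, ΔJ).
(b)–(f): allowed.
(c)–(d): forbidden (ΔL, ΔJ).
(c)–(e): forbidden (ΔS, ΔL, ΔJ).
(c)–(f): forbidden (parity).
(d)–(e): forbidden (parity, ΔS, ΔL, ΔJ).
(d)–(f): allowed.
(e)–(f): forbidden (ΔS, ΔL, ΔJ).
Allowed pairs: 5 of 15.

5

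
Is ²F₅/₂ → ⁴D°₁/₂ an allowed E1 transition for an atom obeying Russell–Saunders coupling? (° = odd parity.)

forbidden

ΔL = 0, ±1 (not L=0↔0): L: 3 → 2, ΔL = -1 — ✓.
ΔS = 0: S: 1/2 → 3/2 — ✗.
ΔJ = 0, ±1 (not J=0↔0): J: 5/2 → 1/2, ΔJ = -2 — ✗.
Parity must change: even → odd — ✓.
Rule(s) violated: ΔS, ΔJ.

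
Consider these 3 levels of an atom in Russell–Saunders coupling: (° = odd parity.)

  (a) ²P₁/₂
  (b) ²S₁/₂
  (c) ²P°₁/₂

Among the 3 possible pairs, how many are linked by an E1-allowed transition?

(a)–(b): forbidden (parity).
(a)–(c): allowed.
(b)–(c): allowed.
Allowed pairs: 2 of 3.

2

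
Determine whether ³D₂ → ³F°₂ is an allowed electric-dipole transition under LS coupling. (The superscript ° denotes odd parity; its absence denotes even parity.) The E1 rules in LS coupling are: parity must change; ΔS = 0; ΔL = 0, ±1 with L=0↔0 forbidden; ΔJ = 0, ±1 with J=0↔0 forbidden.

ΔJ = 0, ±1 (not J=0↔0): J: 2 → 2, ΔJ = +0 — ok.
ΔL = 0, ±1 (not L=0↔0): L: 2 → 3, ΔL = +1 — ok.
ΔS = 0: S: 1 → 1 — ok.
Parity must change: even → odd — ok.
All four E1 rules are satisfied.

allowed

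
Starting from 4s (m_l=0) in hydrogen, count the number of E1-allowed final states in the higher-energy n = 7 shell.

E1 requires Δl = ±1, so l_f ∈ {-1, 1}; with 0 ≤ l_f ≤ n_f−1 = 6, the allowed l_f values are {1}.
For l_f = 1: m_f ∈ {m_i−1, m_i, m_i+1} ∩ [−1, 1] = {-1, 0, 1} → 3 states.
Total: 3.

3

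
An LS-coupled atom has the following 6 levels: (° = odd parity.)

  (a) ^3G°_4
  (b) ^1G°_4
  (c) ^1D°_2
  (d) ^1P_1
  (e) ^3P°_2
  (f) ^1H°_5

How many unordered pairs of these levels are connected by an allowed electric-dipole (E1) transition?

1

(a)–(b): forbidden (parity, ΔS).
(a)–(c): forbidden (parity, ΔS, ΔL, ΔJ).
(a)–(d): forbidden (ΔS, ΔL, ΔJ).
(a)–(e): forbidden (parity, ΔL, ΔJ).
(a)–(f): forbidden (parity, ΔS).
(b)–(c): forbidden (parity, ΔL, ΔJ).
(b)–(d): forbidden (ΔL, ΔJ).
(b)–(e): forbidden (parity, ΔS, ΔL, ΔJ).
(b)–(f): forbidden (parity).
(c)–(d): allowed.
(c)–(e): forbidden (parity, ΔS).
(c)–(f): forbidden (parity, ΔL, ΔJ).
(d)–(e): forbidden (ΔS).
(d)–(f): forbidden (ΔL, ΔJ).
(e)–(f): forbidden (parity, ΔS, ΔL, ΔJ).
Allowed pairs: 1 of 15.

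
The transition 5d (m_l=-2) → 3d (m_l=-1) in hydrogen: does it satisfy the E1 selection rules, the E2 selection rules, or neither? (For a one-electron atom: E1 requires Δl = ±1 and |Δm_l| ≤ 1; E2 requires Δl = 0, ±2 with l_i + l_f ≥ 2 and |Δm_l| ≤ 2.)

E2

Δl = 2 − 2 = +0; l_i + l_f = 4.
Δm_l = +1.
E1 (Δl = ±1, |Δm_l| ≤ 1): not satisfied.
E2 (Δl = 0,±2, l_i+l_f ≥ 2, |Δm_l| ≤ 2): satisfied.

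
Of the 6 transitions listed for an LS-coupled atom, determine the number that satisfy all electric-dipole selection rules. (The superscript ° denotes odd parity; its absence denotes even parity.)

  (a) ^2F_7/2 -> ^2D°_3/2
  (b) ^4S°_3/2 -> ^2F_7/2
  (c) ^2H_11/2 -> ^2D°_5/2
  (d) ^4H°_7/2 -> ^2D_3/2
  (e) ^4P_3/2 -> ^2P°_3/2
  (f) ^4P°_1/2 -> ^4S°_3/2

0

(a) forbidden (ΔJ fails)
(b) forbidden (ΔS, ΔL, ΔJ fail)
(c) forbidden (ΔL, ΔJ fail)
(d) forbidden (ΔS, ΔL, ΔJ fail)
(e) forbidden (ΔS fails)
(f) forbidden (parity fails)
Total allowed: 0 of 6.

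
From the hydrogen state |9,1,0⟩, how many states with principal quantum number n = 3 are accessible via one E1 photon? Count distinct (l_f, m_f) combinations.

4

E1 requires Δl = ±1, so l_f ∈ {0, 2}; with 0 ≤ l_f ≤ n_f−1 = 2, the allowed l_f values are {0, 2}.
For l_f = 0: m_f ∈ {m_i−1, m_i, m_i+1} ∩ [−0, 0] = {0} → 1 state.
For l_f = 2: m_f ∈ {m_i−1, m_i, m_i+1} ∩ [−2, 2] = {-1, 0, 1} → 3 states.
Total: 4.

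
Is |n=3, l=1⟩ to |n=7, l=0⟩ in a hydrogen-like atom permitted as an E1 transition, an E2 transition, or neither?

E1

Δl = 0 − 1 = -1; l_i + l_f = 1.
E1 (Δl = ±1): satisfied.
E2 (Δl = 0,±2, l_i+l_f ≥ 2): not satisfied.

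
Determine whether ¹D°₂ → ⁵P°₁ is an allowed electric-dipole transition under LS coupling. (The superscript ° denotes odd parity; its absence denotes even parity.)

Initial level: S=0, L=2, J=2, parity odd. Final level: S=2, L=1, J=1, parity odd.
ΔS = 0: S: 0 → 2 — violated.
ΔL = 0, ±1 (not L=0↔0): L: 2 → 1, ΔL = -1 — satisfied.
Parity must change: odd → odd — violated.
ΔJ = 0, ±1 (not J=0↔0): J: 2 → 1, ΔJ = -1 — satisfied.
Rule(s) violated: parity, ΔS.

forbidden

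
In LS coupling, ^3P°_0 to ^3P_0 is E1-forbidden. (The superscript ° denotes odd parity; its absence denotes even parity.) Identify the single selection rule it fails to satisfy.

the J=0 ↔ J=0 exclusion

Reading off the term symbols: S 1→1, L 1→1, J 0→0, parity odd→even.
ΔS = 0: S: 1 → 1 — passes.
ΔL = 0, ±1 (not L=0↔0): L: 1 → 1, ΔL = +0 — passes.
Parity must change: odd → even — passes.
ΔJ = 0, ±1 (not J=0↔0): J: 0 → 0, ΔJ = +0 — fails.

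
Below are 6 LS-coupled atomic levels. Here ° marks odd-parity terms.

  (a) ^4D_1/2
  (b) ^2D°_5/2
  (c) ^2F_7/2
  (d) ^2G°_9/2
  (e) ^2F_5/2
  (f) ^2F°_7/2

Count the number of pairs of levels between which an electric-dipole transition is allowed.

(a)–(b): forbidden (ΔS, ΔJ).
(a)–(c): forbidden (parity, ΔS, ΔJ).
(a)–(d): forbidden (ΔS, ΔL, ΔJ).
(a)–(e): forbidden (parity, ΔS, ΔJ).
(a)–(f): forbidden (ΔS, ΔJ).
(b)–(c): allowed.
(b)–(d): forbidden (parity, ΔL, ΔJ).
(b)–(e): allowed.
(b)–(f): forbidden (parity).
(c)–(d): allowed.
(c)–(e): forbidden (parity).
(c)–(f): allowed.
(d)–(e): forbidden (ΔJ).
(d)–(f): forbidden (parity).
(e)–(f): allowed.
Allowed pairs: 5 of 15.

5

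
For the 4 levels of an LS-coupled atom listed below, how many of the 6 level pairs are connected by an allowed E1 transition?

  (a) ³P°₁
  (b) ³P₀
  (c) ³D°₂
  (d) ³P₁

(a)–(b): allowed.
(a)–(c): forbidden (parity).
(a)–(d): allowed.
(b)–(c): forbidden (ΔJ).
(b)–(d): forbidden (parity).
(c)–(d): allowed.
Allowed pairs: 3 of 6.

3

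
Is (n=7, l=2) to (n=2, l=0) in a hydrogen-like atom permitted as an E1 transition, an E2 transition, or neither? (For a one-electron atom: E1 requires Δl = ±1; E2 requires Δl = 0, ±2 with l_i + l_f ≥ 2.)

Δl = 0 − 2 = -2; l_i + l_f = 2.
E1 (Δl = ±1): not satisfied.
E2 (Δl = 0,±2, l_i+l_f ≥ 2): satisfied.

E2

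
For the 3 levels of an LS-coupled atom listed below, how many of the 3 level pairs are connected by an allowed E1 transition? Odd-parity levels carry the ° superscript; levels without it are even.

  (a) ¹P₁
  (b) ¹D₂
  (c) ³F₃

(a)–(b): forbidden (parity).
(a)–(c): forbidden (parity, ΔS, ΔL, ΔJ).
(b)–(c): forbidden (parity, ΔS).
Allowed pairs: 0 of 3.

0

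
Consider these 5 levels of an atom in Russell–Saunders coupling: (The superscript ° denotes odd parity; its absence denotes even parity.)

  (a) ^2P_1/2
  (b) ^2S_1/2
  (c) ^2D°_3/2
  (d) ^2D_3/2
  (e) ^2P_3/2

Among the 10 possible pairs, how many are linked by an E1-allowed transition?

(a)–(b): forbidden (parity).
(a)–(c): allowed.
(a)–(d): forbidden (parity).
(a)–(e): forbidden (parity).
(b)–(c): forbidden (ΔL).
(b)–(d): forbidden (parity, ΔL).
(b)–(e): forbidden (parity).
(c)–(d): allowed.
(c)–(e): allowed.
(d)–(e): forbidden (parity).
Allowed pairs: 3 of 10.

3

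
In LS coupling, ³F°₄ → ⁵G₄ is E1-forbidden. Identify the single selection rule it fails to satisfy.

Parity must change: odd → even — ✓.
ΔS = 0: S: 1 → 2 — ✗.
ΔL = 0, ±1 (not L=0↔0): L: 3 → 4, ΔL = +1 — ✓.
ΔJ = 0, ±1 (not J=0↔0): J: 4 → 4, ΔJ = +0 — ✓.

the ΔS = 0 rule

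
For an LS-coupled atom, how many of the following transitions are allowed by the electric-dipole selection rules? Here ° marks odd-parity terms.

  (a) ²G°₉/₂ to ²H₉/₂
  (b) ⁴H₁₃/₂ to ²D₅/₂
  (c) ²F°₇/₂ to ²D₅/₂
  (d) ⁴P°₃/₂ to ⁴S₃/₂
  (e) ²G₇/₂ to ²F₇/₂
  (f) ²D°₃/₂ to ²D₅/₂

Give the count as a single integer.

(a) allowed
(b) forbidden (parity, ΔS, ΔL, ΔJ fail)
(c) allowed
(d) allowed
(e) forbidden (parity fails)
(f) allowed
Total allowed: 4 of 6.

4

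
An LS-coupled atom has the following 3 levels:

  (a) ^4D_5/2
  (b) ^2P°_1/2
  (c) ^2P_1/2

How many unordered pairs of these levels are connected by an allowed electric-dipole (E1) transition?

1

(a)–(b): forbidden (ΔS, ΔJ).
(a)–(c): forbidden (parity, ΔS, ΔJ).
(b)–(c): allowed.
Allowed pairs: 1 of 3.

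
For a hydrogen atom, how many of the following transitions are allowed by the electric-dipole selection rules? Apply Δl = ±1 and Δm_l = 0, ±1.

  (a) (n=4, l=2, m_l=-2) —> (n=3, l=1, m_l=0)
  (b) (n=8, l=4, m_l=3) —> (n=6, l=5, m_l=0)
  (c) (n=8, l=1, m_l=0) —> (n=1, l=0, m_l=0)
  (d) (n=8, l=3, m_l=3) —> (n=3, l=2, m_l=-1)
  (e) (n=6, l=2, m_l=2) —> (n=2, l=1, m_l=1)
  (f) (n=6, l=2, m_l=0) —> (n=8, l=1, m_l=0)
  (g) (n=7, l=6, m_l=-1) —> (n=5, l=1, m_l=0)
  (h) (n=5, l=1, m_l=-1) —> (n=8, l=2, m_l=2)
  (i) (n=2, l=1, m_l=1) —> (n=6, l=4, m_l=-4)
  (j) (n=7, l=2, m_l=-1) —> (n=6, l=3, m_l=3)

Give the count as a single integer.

(a) forbidden — Δm_l = +2 (E1 requires Δm_l = 0, ±1)
(b) forbidden — Δm_l = -3 (E1 requires Δm_l = 0, ±1)
(c) allowed
(d) forbidden — Δm_l = -4 (E1 requires Δm_l = 0, ±1)
(e) allowed
(f) allowed
(g) forbidden — Δl = -5 (E1 requires Δl = ±1)
(h) forbidden — Δm_l = +3 (E1 requires Δm_l = 0, ±1)
(i) forbidden — Δl = +3 (E1 requires Δl = ±1); Δm_l = -5 (E1 requires Δm_l = 0, ±1)
(j) forbidden — Δm_l = +4 (E1 requires Δm_l = 0, ±1)
Total allowed: 3 of 10.

3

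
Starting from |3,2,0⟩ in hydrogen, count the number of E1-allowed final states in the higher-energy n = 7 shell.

6

E1 requires Δl = ±1, so l_f ∈ {1, 3}; with 0 ≤ l_f ≤ n_f−1 = 6, the allowed l_f values are {1, 3}.
For l_f = 1: m_f ∈ {m_i−1, m_i, m_i+1} ∩ [−1, 1] = {-1, 0, 1} → 3 states.
For l_f = 3: m_f ∈ {m_i−1, m_i, m_i+1} ∩ [−3, 3] = {-1, 0, 1} → 3 states.
Total: 6.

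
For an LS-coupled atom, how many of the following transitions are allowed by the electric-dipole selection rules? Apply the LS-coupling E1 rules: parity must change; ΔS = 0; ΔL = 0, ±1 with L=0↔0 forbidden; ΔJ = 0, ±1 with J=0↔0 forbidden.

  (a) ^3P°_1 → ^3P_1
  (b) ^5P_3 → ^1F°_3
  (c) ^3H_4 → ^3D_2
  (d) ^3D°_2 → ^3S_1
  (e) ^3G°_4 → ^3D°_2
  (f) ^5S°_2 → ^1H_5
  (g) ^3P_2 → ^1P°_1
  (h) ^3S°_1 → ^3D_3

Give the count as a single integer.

1

(a) allowed
(b) forbidden (ΔS, ΔL fail)
(c) forbidden (parity, ΔL, ΔJ fail)
(d) forbidden (ΔL fails)
(e) forbidden (parity, ΔL, ΔJ fail)
(f) forbidden (ΔS, ΔL, ΔJ fail)
(g) forbidden (ΔS fails)
(h) forbidden (ΔL, ΔJ fail)
Total allowed: 1 of 8.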